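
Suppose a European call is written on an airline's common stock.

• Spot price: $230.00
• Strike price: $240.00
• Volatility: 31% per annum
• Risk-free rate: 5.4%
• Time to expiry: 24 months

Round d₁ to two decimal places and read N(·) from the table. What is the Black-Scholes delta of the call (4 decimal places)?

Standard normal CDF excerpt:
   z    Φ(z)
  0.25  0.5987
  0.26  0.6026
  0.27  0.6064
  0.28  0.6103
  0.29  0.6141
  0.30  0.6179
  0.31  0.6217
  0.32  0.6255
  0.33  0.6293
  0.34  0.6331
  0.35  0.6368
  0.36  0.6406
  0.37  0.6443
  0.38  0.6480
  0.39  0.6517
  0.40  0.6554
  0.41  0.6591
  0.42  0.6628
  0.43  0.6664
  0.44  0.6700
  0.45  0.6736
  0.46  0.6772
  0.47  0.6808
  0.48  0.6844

T = 2;  σ√T = 0.4384
ln(S/K) + (r + σ²/2)T = ln(230/240) + (0.054 + 0.31²/2)·2 = -0.0426 + 0.2041 = 0.1615
d₁ = 0.1615 / 0.4384 = 0.3685 → 0.37
N(d₁) = N(0.37) = 0.6443
Δ_call = N(d₁) = 0.6443

0.6443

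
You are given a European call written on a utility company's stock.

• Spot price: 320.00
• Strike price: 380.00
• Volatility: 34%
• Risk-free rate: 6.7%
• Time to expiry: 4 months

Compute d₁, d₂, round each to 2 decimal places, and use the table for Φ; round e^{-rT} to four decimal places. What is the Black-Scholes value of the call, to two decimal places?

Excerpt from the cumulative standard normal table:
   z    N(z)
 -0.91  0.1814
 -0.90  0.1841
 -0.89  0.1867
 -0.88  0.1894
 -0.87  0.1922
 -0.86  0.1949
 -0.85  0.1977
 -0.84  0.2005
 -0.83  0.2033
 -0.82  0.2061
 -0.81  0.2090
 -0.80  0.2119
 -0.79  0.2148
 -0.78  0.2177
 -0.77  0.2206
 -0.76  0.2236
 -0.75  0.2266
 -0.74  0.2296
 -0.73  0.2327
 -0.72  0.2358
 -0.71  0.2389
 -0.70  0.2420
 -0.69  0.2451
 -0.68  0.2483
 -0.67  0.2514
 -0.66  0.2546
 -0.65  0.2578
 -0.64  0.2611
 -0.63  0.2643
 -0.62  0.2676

σ√T = 0.34·√0.3333 = 0.1963
ln(S/K) + (r + σ²/2)T = ln(320/380) + (0.067 + 0.34²/2)·0.3333 = -0.1719 + 0.0416 = -0.1303
d₁ = -0.1303 / 0.1963 = -0.6635 which rounds to -0.66
d₂ = d₁ − σ√T = -0.6635 − 0.1963 = -0.8598 which rounds to -0.86
exp(−rT) = exp(−0.067·0.3333) = 0.9779
N(d₁) = N(-0.66) = 0.2546;  N(d₂) = N(-0.86) = 0.1949
C = 320·0.2546 − 380·0.9779·0.1949 = 81.4720 − 72.4252 = 9.0468

9.05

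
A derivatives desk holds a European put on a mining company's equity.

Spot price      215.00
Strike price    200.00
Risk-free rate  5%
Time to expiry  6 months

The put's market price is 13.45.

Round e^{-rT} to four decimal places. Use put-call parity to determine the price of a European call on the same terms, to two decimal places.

33.39

e^(−rT) = e^(−0.05·0.5) = 0.9753
Put-call parity: C − P = S − K·e^(−rT) = 215 − 200·0.9753 = 215 − 195.0600 = 19.9400
C = P + (C − P) = 13.45 + (19.9400) = 33.3900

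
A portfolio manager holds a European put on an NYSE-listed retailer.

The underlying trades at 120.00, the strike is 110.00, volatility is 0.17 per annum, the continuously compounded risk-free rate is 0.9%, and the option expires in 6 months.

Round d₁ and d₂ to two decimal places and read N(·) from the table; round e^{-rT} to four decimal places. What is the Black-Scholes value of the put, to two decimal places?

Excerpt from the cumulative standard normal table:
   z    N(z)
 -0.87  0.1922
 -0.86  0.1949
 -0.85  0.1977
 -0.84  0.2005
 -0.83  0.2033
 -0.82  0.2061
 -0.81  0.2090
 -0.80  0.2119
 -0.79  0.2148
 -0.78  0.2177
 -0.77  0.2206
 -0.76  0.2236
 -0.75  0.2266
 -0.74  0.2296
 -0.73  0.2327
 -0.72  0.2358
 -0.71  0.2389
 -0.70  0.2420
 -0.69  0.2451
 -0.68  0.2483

σ√T = 0.17·√0.5 = 0.1202
d₁ = [ln(120/110) + (0.009 + ½·0.17²)·0.5] / (σ√T) = (0.0870 + 0.0117) / 0.1202 = 0.8214 ≈ 0.82
d₂ = 0.8214 − 0.1202 = 0.7012 ≈ 0.70
exp(−rT) = exp(−0.009·0.5) = 0.9955
N(−d₂) = N(-0.70) = 0.2420;  N(−d₁) = N(-0.82) = 0.2061
P = 110·0.9955·0.2420 − 120·0.2061 = 26.5002 − 24.7320 = 1.7682

1.77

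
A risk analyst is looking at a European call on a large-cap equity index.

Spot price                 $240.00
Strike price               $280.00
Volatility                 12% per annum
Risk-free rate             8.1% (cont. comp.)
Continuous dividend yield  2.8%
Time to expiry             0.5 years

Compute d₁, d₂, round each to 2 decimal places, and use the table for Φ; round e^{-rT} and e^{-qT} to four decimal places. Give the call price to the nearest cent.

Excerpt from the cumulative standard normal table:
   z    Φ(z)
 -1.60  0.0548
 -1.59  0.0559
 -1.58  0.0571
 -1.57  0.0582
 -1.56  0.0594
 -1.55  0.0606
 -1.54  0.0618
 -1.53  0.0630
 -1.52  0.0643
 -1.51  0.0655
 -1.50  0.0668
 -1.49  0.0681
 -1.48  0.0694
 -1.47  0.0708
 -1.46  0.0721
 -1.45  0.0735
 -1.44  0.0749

T = 0.5;  σ√T = 0.0849
d₁ = [ln(240/280) + (0.081 − 0.028 + 0.12²/2)·0.5] / 0.0849 = [-0.1542 + 0.0301] / 0.0849 = -1.4620 ⇒ -1.46
d₂ = d₁ − σ√T = -1.4620 − 0.0849 = -1.5468 ⇒ -1.55
e^(−qT) = e^(−0.028·0.5) = 0.9861;  e^(−rT) = e^(−0.081·0.5) = 0.9603
C = 240·0.9861·N(-1.46) − 280·0.9603·N(-1.55) = 240·0.9861·0.0721 − 280·0.9603·0.0606 = 17.0635 − 16.2944 = 0.7691

$0.77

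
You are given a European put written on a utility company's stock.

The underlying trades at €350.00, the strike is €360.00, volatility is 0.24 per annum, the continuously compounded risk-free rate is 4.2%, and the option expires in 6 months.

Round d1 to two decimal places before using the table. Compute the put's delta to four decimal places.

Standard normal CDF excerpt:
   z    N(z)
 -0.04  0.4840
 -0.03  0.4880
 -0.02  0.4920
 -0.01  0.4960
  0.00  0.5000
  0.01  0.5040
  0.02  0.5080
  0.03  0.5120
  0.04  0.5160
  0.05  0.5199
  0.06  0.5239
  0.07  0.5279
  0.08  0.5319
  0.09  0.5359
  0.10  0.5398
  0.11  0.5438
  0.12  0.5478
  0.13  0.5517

-0.4840

σ√T = 0.24 × 0.7071 = 0.1697
ln(S/K) + (r + σ²/2)T = ln(350/360) + (0.042 + 0.24²/2)·0.5 = -0.0282 + 0.0354 = 0.0072
d₁ = 0.0072 / 0.1697 = 0.0426 which rounds to 0.04
N(d₁) = N(0.04) = 0.5160
Δ_put = N(d₁) − 1 = 0.5160 − 1 = -0.4840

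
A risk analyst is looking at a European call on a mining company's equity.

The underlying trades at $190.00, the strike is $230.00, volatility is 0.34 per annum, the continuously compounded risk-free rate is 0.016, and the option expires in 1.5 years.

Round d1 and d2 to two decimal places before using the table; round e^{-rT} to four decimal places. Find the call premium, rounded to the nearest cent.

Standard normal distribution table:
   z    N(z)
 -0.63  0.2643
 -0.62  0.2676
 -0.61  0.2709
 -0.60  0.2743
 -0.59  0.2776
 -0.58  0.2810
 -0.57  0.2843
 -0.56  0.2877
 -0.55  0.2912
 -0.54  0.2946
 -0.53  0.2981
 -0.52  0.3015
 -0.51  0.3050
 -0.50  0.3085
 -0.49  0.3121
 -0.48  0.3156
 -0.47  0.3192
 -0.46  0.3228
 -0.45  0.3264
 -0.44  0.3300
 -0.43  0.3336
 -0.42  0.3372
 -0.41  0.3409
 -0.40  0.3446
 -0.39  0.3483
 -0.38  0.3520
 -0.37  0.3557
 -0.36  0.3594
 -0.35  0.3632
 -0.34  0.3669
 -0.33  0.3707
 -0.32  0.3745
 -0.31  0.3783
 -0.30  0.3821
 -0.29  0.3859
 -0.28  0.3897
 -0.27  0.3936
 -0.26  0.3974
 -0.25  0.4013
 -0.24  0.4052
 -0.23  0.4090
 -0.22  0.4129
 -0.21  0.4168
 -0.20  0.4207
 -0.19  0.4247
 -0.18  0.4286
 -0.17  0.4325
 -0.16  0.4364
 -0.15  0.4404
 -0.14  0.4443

$19.86

σ√T = 0.34·√1.5 = 0.4164
d₁ = [ln(190/230) + (0.016 + ½·0.34²)·1.5] / (σ√T) = (-0.1911 + 0.1107) / 0.4164 = -0.1930 ⇒ -0.19
d₂ = -0.1930 − 0.4164 = -0.6094 ⇒ -0.61
e^(−rT) = e^(−0.016·1.5) = 0.9763
N(d₁) = N(-0.19) = 0.4247;  N(d₂) = N(-0.61) = 0.2709
C = 190·0.4247 − 230·0.9763·0.2709 = 80.6930 − 60.8303 = 19.8627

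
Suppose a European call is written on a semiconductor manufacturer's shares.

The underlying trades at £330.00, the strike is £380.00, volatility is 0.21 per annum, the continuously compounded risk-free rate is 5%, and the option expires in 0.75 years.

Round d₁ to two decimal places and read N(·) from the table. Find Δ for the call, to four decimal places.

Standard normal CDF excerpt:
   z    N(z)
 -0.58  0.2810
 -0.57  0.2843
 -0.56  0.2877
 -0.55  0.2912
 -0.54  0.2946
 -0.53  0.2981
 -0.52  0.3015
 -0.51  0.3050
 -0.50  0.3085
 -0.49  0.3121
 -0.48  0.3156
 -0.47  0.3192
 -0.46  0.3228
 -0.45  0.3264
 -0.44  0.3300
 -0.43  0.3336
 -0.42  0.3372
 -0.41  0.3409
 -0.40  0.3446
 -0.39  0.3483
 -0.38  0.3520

0.3156

T = 0.75;  σ√T = 0.1819
ln(S/K) + (r + σ²/2)T = ln(330/380) + (0.05 + 0.21²/2)·0.75 = -0.1411 + 0.0540 = -0.0870
d₁ = -0.0870 / 0.1819 = -0.4786 ≈ -0.48
N(d₁) = N(-0.48) = 0.3156
Δ_call = N(d₁) = 0.3156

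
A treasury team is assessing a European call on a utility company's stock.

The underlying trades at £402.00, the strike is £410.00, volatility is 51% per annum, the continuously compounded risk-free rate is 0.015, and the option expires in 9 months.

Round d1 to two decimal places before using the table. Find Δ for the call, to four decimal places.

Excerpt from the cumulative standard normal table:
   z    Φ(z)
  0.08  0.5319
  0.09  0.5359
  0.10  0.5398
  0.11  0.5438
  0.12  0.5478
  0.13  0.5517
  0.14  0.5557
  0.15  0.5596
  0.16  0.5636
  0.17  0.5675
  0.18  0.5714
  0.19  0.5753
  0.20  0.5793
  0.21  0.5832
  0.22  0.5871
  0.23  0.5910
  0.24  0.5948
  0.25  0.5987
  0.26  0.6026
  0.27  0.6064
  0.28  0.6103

0.5793

σ√T = 0.51 × 0.8660 = 0.4417
ln(S/K) + (r + σ²/2)T = ln(402/410) + (0.015 + 0.51²/2)·0.75 = -0.0197 + 0.1088 = 0.0891
d₁ = 0.0891 / 0.4417 = 0.2017 ⇒ 0.20
N(d₁) = N(0.20) = 0.5793
Δ_call = N(d₁) = 0.5793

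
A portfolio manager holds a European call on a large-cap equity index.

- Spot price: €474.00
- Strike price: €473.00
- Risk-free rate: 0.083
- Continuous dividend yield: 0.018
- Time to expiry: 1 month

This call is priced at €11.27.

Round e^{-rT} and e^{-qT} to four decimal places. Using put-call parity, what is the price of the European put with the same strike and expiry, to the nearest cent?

exp(−qT) = exp(−0.018·0.08333) = 0.9985;  exp(−rT) = exp(−0.083·0.08333) = 0.9931
Put-call parity: C − P = S·e^(−qT) − K·e^(−rT) = 474·0.9985 − 473·0.9931 = 473.2890 − 469.7363 = 3.5527
P = C − (C − P) = 11.27 − (3.5527) = 7.7173

€7.72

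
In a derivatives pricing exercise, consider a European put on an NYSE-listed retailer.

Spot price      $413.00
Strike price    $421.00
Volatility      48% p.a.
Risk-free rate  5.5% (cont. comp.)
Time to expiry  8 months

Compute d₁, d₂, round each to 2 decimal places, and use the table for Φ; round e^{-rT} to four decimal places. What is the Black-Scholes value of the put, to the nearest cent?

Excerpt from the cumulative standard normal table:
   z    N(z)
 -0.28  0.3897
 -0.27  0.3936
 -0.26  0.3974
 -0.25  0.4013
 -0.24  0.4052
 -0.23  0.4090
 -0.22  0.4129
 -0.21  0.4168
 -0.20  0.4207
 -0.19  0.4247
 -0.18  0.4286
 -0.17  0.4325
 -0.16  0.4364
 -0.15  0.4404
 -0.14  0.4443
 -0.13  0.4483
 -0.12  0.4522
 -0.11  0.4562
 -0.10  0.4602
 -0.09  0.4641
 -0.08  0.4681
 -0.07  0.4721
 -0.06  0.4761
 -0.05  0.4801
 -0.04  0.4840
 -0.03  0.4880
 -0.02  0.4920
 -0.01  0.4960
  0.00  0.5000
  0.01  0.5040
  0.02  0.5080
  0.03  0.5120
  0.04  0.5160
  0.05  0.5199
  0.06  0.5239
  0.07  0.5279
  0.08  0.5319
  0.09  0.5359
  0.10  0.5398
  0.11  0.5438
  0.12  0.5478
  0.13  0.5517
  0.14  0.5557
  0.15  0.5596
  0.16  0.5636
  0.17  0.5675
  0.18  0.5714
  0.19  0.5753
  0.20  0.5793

$59.76

σ√T = 0.48·√0.6667 = 0.3919
ln(S/K) + (r + σ²/2)T = ln(413/421) + (0.055 + 0.48²/2)·0.6667 = -0.0192 + 0.1135 = 0.0943
d₁ = 0.0943 / 0.3919 = 0.2406 which rounds to 0.24
d₂ = d₁ − σ√T = 0.2406 − 0.3919 = -0.1514 which rounds to -0.15
exp(−rT) = exp(−0.055·0.6667) = 0.9640
N(−d₂) = N(0.15) = 0.5596;  N(−d₁) = N(-0.24) = 0.4052
P = 421·0.9640·0.5596 − 413·0.4052 = 227.1103 − 167.3476 = 59.7627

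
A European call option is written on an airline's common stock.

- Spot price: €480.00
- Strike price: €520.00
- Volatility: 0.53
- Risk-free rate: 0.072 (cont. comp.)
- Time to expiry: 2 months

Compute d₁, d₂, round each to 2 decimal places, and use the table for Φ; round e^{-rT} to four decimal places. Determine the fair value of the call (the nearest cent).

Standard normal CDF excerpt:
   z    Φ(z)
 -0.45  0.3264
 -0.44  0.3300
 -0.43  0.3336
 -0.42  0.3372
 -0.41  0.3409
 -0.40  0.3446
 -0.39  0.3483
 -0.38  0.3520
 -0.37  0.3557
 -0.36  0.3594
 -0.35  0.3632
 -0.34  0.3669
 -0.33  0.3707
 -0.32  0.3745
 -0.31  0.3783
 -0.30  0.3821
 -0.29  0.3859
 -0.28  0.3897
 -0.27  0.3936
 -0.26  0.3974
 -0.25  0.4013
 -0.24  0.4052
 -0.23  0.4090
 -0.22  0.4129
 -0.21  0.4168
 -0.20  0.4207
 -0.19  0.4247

€26.81

σ√T = 0.53·√0.1667 = 0.2164
ln(S/K) + (r + σ²/2)T = ln(480/520) + (0.072 + 0.53²/2)·0.1667 = -0.0800 + 0.0354 = -0.0446
d₁ = -0.0446 / 0.2164 = -0.2063 → -0.21
d₂ = d₁ − σ√T = -0.2063 − 0.2164 = -0.4227 → -0.42
exp(−rT) = exp(−0.072·0.1667) = 0.9881
C = 480·N(-0.21) − 520·0.9881·N(-0.42) = 480·0.4168 − 520·0.9881·0.3372 = 200.0640 − 173.2574 = 26.8066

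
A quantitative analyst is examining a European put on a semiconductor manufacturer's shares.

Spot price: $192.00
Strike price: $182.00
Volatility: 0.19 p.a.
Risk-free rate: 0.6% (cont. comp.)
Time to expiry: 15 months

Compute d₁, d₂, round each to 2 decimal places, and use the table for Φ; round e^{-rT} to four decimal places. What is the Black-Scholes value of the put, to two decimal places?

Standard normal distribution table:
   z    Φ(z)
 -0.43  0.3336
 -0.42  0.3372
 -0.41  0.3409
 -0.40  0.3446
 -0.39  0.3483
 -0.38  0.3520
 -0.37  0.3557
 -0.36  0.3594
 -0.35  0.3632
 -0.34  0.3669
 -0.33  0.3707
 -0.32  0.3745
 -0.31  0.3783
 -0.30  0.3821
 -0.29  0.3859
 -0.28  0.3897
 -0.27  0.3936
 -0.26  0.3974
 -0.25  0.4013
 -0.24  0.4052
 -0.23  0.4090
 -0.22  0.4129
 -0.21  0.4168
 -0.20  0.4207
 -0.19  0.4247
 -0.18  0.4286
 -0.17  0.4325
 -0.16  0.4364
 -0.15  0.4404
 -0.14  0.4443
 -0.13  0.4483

$10.55

σ√T = 0.19·√1.25 = 0.2124
ln(S/K) + (r + σ²/2)T = ln(192/182) + (0.006 + 0.19²/2)·1.25 = 0.0535 + 0.0301 = 0.0836
d₁ = 0.0836 / 0.2124 = 0.3933 ≈ 0.39
d₂ = d₁ − σ√T = 0.3933 − 0.2124 = 0.1809 ≈ 0.18
exp(−rT) = exp(−0.006·1.25) = 0.9925
P = 182·0.9925·N(-0.18) − 192·N(-0.39) = 182·0.9925·0.4286 − 192·0.3483 = 77.4202 − 66.8736 = 10.5466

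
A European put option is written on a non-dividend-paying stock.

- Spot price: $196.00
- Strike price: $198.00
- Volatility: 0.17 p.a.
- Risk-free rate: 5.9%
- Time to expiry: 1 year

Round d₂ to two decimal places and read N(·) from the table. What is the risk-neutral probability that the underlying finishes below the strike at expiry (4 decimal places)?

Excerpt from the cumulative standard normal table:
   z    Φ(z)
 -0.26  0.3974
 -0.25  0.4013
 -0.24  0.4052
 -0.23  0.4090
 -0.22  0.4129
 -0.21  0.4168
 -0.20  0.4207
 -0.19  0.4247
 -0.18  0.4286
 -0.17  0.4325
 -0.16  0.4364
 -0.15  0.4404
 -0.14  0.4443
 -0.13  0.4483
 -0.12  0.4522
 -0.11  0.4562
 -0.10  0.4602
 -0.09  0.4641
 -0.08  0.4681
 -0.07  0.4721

T = 1;  σ√T = 0.1700
d₁ = [ln(196/198) + (0.059 + ½·0.17²)·1] / (σ√T) = (-0.0102 + 0.0735) / 0.1700 = 0.3723 ⇒ 0.37
d₂ = 0.3723 − 0.1700 = 0.2023 ⇒ 0.20
Pr(exercise) under Q = N(−d₂) = N(-0.20) = 0.4207

0.4207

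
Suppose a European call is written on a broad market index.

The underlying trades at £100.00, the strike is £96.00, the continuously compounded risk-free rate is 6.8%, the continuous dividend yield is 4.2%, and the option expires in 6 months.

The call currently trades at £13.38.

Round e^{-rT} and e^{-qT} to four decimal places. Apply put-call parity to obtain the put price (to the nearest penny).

exp(−qT) = exp(−0.042·0.5) = 0.9792;  exp(−rT) = exp(−0.068·0.5) = 0.9666
Put-call parity: C − P = S·e^(−qT) − K·e^(−rT) = 100·0.9792 − 96·0.9666 = 97.9200 − 92.7936 = 5.1264
P = C − (C − P) = 13.38 − (5.1264) = 8.2536

£8.25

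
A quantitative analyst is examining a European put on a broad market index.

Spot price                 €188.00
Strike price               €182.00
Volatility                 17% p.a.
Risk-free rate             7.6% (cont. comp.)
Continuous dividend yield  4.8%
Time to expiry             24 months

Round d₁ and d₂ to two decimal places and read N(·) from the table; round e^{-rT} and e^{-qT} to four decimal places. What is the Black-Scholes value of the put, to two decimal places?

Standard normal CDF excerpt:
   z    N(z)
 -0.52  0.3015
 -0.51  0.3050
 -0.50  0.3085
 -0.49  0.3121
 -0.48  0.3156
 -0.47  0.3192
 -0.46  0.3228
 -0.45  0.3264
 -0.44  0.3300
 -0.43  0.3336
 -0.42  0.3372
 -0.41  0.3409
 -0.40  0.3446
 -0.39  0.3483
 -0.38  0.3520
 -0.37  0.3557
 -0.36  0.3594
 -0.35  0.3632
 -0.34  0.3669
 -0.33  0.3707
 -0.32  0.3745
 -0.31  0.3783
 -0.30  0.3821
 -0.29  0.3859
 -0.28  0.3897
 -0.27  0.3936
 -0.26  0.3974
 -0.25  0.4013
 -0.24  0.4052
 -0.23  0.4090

T = 2;  σ√T = 0.2404
d₁ = [ln(188/182) + (0.076 − 0.048 + 0.17²/2)·2] / 0.2404 = [0.0324 + 0.0849] / 0.2404 = 0.4881 → 0.49
d₂ = d₁ − σ√T = 0.4881 − 0.2404 = 0.2476 → 0.25
exp(−qT) = exp(−0.048·2) = 0.9085;  exp(−rT) = exp(−0.076·2) = 0.8590
P = 182·0.8590·N(-0.25) − 188·0.9085·N(-0.49) = 182·0.8590·0.4013 − 188·0.9085·0.3121 = 62.7384 − 53.3061 = 9.4324

€9.43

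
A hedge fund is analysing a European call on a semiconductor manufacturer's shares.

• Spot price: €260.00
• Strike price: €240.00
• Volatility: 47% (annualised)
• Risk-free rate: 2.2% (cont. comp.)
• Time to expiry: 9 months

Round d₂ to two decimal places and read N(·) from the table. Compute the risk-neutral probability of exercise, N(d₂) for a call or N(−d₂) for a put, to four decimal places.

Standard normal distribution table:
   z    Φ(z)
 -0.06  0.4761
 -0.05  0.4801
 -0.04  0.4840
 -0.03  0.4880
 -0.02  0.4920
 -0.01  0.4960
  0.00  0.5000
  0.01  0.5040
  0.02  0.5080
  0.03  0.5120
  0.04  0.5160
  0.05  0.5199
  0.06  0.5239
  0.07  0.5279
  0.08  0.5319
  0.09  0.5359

T = 0.75;  σ√T = 0.4070
d₁ = [ln(260/240) + (0.022 + ½·0.47²)·0.75] / (σ√T) = (0.0800 + 0.0993) / 0.4070 = 0.4407 ⇒ 0.44
d₂ = 0.4407 − 0.4070 = 0.0337 ⇒ 0.03
Risk-neutral Pr[S_T > K] = N(d₂) = N(0.03) = 0.5120

0.5120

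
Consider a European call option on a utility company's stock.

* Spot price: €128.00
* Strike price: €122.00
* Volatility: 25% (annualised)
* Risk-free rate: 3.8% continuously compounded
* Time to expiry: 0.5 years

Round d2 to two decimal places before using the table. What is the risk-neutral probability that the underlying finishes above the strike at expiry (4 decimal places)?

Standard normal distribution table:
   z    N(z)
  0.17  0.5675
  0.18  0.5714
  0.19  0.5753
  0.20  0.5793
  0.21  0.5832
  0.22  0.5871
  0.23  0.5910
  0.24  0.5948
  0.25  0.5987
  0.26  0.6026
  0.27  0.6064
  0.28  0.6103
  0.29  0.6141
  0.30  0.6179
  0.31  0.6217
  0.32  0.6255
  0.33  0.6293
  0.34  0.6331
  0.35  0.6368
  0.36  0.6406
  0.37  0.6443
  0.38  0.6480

0.6141

T = 0.5;  σ√T = 0.1768
d₁ = [ln(128/122) + (0.038 + 0.25²/2)·0.5] / 0.1768 = [0.0480 + 0.0346] / 0.1768 = 0.4674 which rounds to 0.47
d₂ = d₁ − σ√T = 0.4674 − 0.1768 = 0.2907 which rounds to 0.29
Risk-neutral Pr[S_T > K] = N(d₂) = N(0.29) = 0.6141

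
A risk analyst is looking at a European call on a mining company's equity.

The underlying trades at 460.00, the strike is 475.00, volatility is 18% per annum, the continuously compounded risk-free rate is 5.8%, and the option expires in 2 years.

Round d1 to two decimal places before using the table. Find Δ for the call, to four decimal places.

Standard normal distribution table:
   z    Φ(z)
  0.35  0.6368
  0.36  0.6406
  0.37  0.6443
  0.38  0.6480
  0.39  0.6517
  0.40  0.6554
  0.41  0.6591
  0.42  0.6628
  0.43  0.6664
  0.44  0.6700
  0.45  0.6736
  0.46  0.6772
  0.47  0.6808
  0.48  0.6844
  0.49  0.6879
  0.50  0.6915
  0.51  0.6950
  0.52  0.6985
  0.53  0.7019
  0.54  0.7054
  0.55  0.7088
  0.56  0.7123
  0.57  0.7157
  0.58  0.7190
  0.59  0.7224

σ√T = 0.18 × 1.4142 = 0.2546
ln(S/K) + (r + σ²/2)T = ln(460/475) + (0.058 + 0.18²/2)·2 = -0.0321 + 0.1484 = 0.1163
d₁ = 0.1163 / 0.2546 = 0.4569 which rounds to 0.46
N(d₁) = N(0.46) = 0.6772
Δ_call = N(d₁) = 0.6772

0.6772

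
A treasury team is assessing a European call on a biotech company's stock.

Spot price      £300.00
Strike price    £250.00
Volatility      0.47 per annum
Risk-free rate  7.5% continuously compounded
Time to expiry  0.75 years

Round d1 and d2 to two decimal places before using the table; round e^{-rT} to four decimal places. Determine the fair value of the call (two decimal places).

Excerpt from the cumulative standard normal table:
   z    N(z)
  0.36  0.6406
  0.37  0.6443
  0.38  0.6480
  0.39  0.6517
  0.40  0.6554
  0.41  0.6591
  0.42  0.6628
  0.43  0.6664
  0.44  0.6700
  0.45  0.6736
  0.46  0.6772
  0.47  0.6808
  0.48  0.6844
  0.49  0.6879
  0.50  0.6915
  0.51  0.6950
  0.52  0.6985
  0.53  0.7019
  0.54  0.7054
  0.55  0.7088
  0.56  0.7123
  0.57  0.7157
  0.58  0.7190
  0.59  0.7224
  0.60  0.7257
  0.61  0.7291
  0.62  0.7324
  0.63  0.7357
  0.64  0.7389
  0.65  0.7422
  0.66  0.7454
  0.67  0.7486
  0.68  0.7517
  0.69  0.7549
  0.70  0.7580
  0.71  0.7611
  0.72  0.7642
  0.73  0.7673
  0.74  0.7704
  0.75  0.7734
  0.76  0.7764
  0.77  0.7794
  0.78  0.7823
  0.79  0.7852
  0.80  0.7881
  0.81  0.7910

£82.42

T = 0.75;  σ√T = 0.4070
d₁ = [ln(300/250) + (0.075 + 0.47²/2)·0.75] / 0.4070 = [0.1823 + 0.1391] / 0.4070 = 0.7896 → 0.79
d₂ = d₁ − σ√T = 0.7896 − 0.4070 = 0.3826 → 0.38
e^(−rT) = e^(−0.075·0.75) = 0.9453
N(d₁) = N(0.79) = 0.7852;  N(d₂) = N(0.38) = 0.6480
C = 300·0.7852 − 250·0.9453·0.6480 = 235.5600 − 153.1386 = 82.4214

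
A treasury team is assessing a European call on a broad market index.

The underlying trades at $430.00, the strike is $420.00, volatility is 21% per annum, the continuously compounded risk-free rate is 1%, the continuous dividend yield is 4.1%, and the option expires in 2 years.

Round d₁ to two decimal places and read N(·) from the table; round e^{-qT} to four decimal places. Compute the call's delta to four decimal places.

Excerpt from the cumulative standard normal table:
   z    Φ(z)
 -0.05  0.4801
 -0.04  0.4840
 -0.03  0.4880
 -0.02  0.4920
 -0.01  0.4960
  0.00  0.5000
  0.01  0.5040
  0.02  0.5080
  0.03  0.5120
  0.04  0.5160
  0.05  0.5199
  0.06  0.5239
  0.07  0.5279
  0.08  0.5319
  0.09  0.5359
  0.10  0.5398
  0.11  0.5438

T = 2;  σ√T = 0.2970
d₁ = [ln(430/420) + (0.01 − 0.041 + 0.21²/2)·2] / 0.2970 = [0.0235 − 0.0179] / 0.2970 = 0.0190 → 0.02
N(d₁) = N(0.02) = 0.5080
Δ_call = e^(−qT)·N(d₁) = 0.9213·0.5080 = 0.4680

0.4680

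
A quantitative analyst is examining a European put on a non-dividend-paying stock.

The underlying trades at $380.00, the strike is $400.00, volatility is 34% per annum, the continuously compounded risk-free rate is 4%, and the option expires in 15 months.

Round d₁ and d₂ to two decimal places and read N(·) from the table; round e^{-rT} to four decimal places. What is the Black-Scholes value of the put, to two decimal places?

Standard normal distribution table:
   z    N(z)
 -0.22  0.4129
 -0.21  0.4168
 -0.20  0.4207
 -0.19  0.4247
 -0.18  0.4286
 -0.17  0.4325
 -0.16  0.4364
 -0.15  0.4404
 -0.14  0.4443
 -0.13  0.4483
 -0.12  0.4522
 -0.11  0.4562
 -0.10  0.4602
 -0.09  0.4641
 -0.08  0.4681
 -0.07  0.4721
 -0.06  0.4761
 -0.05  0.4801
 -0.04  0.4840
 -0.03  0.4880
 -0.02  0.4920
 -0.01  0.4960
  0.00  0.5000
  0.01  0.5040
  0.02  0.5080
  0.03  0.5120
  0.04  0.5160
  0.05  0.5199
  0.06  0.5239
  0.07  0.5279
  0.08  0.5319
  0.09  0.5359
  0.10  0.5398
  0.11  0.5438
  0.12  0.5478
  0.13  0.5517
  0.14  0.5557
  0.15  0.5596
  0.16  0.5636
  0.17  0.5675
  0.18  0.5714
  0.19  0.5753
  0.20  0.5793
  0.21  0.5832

σ√T = 0.34 × 1.1180 = 0.3801
d₁ = [ln(380/400) + (0.04 + ½·0.34²)·1.25] / (σ√T) = (-0.0513 + 0.1223) / 0.3801 = 0.1867 which rounds to 0.19
d₂ = 0.1867 − 0.3801 = -0.1935 which rounds to -0.19
e^(−rT) = e^(−0.04·1.25) = 0.9512
P = 400·0.9512·N(0.19) − 380·N(-0.19) = 400·0.9512·0.5753 − 380·0.4247 = 218.8901 − 161.3860 = 57.5041

$57.50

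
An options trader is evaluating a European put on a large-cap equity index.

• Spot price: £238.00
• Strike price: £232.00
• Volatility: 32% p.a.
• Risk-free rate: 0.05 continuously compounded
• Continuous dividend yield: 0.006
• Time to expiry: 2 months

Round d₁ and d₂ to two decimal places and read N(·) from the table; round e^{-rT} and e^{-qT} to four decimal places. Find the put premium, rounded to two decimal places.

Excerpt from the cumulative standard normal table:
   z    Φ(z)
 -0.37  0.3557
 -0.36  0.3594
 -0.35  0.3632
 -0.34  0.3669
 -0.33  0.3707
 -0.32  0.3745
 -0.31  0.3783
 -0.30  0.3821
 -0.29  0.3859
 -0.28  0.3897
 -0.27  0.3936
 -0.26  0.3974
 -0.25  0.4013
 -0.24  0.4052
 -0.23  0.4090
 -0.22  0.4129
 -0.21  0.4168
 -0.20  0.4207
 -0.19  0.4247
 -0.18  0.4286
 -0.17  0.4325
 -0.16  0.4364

σ√T = 0.32 × 0.4082 = 0.1306
ln(S/K) + (r − q + σ²/2)T = ln(238/232) + (0.05 − 0.006 + 0.32²/2)·0.1667 = 0.0255 + 0.0159 = 0.0414
d₁ = 0.0414 / 0.1306 = 0.3169 ⇒ 0.32
d₂ = d₁ − σ√T = 0.3169 − 0.1306 = 0.1863 ⇒ 0.19
e^(−qT) = e^(−0.006·0.1667) = 0.9990;  e^(−rT) = e^(−0.05·0.1667) = 0.9917
N(−d₂) = N(-0.19) = 0.4247;  N(−d₁) = N(-0.32) = 0.3745
P = 232·0.9917·0.4247 − 238·0.9990·0.3745 = 97.7126 − 89.0419 = 8.6707

£8.67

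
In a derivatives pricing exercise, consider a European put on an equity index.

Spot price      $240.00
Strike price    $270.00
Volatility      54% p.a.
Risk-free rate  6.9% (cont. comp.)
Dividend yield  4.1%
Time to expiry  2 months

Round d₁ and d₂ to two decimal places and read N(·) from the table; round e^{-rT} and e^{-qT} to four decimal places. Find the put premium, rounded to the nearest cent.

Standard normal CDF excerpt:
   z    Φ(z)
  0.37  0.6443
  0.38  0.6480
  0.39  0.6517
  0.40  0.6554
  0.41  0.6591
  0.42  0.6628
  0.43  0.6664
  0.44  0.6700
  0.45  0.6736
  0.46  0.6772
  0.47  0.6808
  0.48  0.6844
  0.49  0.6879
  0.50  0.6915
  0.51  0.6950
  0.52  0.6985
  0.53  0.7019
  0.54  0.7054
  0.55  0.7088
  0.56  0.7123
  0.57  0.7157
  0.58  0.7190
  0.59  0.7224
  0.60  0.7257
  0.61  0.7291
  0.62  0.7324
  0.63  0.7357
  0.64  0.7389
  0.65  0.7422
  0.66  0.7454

σ√T = 0.54 × 0.4082 = 0.2205
d₁ = [ln(240/270) + (0.069 − 0.041 + ½·0.54²)·0.1667] / (σ√T) = (-0.1178 + 0.0290) / 0.2205 = -0.4029 → -0.40
d₂ = -0.4029 − 0.2205 = -0.6233 → -0.62
exp(−qT) = exp(−0.041·0.1667) = 0.9932;  exp(−rT) = exp(−0.069·0.1667) = 0.9886
N(−d₂) = N(0.62) = 0.7324;  N(−d₁) = N(0.40) = 0.6554
P = 270·0.9886·0.7324 − 240·0.9932·0.6554 = 195.4937 − 156.2264 = 39.2673

$39.27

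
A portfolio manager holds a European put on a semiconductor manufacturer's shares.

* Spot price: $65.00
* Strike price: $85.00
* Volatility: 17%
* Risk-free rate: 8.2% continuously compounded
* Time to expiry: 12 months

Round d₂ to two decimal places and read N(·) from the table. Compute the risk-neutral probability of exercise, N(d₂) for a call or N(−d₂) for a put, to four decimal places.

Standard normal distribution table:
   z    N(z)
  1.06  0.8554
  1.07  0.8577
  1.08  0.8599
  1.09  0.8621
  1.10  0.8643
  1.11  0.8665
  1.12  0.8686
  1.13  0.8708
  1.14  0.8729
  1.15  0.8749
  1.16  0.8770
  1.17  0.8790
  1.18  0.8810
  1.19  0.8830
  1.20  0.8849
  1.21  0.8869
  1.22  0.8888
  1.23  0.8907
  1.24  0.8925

0.8810

σ√T = 0.17 × 1.0000 = 0.1700
d₁ = [ln(65/85) + (0.082 + 0.17²/2)·1] / 0.1700 = [-0.2683 + 0.0965] / 0.1700 = -1.0107 ≈ -1.01
d₂ = d₁ − σ√T = -1.0107 − 0.1700 = -1.1807 ≈ -1.18
Risk-neutral Pr[S_T < K] = N(−d₂) = N(1.18) = 0.8810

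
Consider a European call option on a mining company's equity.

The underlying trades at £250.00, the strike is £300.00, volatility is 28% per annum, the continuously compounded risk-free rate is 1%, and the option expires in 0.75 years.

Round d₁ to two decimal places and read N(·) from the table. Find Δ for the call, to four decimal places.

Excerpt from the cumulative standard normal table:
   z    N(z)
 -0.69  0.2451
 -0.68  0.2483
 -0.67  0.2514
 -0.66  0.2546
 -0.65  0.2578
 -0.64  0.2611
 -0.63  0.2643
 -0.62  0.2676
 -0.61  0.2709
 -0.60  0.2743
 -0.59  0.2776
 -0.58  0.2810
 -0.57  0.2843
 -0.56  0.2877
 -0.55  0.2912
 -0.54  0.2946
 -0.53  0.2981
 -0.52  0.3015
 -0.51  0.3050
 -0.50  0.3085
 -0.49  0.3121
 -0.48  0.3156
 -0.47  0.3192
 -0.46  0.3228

σ√T = 0.28·√0.75 = 0.2425
ln(S/K) + (r + σ²/2)T = ln(250/300) + (0.01 + 0.28²/2)·0.75 = -0.1823 + 0.0369 = -0.1454
d₁ = -0.1454 / 0.2425 = -0.5997 ⇒ -0.60
N(d₁) = N(-0.60) = 0.2743
Δ_call = N(d₁) = 0.2743

0.2743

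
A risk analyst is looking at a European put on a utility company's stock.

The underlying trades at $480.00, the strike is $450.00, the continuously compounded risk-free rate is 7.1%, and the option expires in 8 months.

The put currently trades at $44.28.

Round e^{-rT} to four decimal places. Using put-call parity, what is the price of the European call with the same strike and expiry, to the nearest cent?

e^(−rT) = e^(−0.071·0.6667) = 0.9538
Put-call parity: C − P = S − K·e^(−rT) = 480 − 450·0.9538 = 480 − 429.2100 = 50.7900
C = P + (C − P) = 44.28 + (50.7900) = 95.0700

$95.07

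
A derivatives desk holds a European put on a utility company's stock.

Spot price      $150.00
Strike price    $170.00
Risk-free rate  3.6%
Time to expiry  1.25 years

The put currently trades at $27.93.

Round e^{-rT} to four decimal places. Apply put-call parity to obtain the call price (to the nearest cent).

exp(−rT) = exp(−0.036·1.25) = 0.9560
Put-call parity: C − P = S − K·e^(−rT) = 150 − 170·0.9560 = 150 − 162.5200 = -12.5200
C = P + (C − P) = 27.93 + (-12.5200) = 15.4100

$15.41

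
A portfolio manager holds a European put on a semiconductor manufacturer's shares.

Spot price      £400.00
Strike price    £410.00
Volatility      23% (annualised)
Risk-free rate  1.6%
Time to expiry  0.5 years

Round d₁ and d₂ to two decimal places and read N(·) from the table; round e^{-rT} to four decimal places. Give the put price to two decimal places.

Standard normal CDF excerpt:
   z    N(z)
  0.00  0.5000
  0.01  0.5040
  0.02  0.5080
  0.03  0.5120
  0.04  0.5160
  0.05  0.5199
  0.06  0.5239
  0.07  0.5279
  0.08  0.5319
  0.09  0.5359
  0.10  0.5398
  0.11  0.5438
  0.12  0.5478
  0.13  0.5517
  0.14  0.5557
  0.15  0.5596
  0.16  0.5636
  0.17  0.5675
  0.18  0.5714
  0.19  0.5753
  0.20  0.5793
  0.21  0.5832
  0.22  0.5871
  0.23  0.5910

T = 0.5;  σ√T = 0.1626
d₁ = [ln(400/410) + (0.016 + ½·0.23²)·0.5] / (σ√T) = (-0.0247 + 0.0212) / 0.1626 = -0.0213 which rounds to -0.02
d₂ = -0.0213 − 0.1626 = -0.1840 which rounds to -0.18
exp(−rT) = exp(−0.016·0.5) = 0.9920
N(−d₂) = N(0.18) = 0.5714;  N(−d₁) = N(0.02) = 0.5080
P = 410·0.9920·0.5714 − 400·0.5080 = 232.3998 − 203.2000 = 29.1998

£29.20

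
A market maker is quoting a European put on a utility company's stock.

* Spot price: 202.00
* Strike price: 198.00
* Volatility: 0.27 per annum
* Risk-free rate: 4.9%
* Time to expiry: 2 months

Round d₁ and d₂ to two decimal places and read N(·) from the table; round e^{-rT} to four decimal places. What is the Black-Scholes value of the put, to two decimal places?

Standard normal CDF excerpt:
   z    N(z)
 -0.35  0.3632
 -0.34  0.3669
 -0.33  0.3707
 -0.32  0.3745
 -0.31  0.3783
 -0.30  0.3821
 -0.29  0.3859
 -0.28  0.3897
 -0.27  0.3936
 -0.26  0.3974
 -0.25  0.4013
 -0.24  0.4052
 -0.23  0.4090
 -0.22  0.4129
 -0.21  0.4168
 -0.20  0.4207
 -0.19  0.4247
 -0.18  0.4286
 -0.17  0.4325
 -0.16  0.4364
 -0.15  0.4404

T = 0.1667;  σ√T = 0.1102
ln(S/K) + (r + σ²/2)T = ln(202/198) + (0.049 + 0.27²/2)·0.1667 = 0.0200 + 0.0142 = 0.0342
d₁ = 0.0342 / 0.1102 = 0.3107 ⇒ 0.31
d₂ = d₁ − σ√T = 0.3107 − 0.1102 = 0.2004 ⇒ 0.20
e^(−rT) = e^(−0.049·0.1667) = 0.9919
N(−d₂) = N(-0.20) = 0.4207;  N(−d₁) = N(-0.31) = 0.3783
P = 198·0.9919·0.4207 − 202·0.3783 = 82.6239 − 76.4166 = 6.2073

6.21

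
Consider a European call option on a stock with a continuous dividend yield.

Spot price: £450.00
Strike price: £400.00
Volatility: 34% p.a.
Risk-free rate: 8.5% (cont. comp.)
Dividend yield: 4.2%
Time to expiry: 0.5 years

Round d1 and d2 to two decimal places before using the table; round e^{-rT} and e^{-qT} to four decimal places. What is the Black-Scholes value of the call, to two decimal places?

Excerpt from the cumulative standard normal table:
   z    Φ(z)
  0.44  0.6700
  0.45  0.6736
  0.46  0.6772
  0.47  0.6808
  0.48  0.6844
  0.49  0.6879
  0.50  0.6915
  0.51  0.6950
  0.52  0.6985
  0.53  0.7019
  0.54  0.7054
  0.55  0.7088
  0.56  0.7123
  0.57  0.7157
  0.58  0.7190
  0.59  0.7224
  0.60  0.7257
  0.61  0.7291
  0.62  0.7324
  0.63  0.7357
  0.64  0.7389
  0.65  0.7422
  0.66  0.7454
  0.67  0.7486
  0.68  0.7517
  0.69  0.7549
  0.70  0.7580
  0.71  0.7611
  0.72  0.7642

σ√T = 0.34·√0.5 = 0.2404
d₁ = [ln(450/400) + (0.085 − 0.042 + 0.34²/2)·0.5] / 0.2404 = [0.1178 + 0.0504] / 0.2404 = 0.6995 which rounds to 0.70
d₂ = d₁ − σ√T = 0.6995 − 0.2404 = 0.4591 which rounds to 0.46
exp(−qT) = exp(−0.042·0.5) = 0.9792;  exp(−rT) = exp(−0.085·0.5) = 0.9584
C = 450·0.9792·N(0.70) − 400·0.9584·N(0.46) = 450·0.9792·0.7580 − 400·0.9584·0.6772 = 334.0051 − 259.6114 = 74.3937

£74.39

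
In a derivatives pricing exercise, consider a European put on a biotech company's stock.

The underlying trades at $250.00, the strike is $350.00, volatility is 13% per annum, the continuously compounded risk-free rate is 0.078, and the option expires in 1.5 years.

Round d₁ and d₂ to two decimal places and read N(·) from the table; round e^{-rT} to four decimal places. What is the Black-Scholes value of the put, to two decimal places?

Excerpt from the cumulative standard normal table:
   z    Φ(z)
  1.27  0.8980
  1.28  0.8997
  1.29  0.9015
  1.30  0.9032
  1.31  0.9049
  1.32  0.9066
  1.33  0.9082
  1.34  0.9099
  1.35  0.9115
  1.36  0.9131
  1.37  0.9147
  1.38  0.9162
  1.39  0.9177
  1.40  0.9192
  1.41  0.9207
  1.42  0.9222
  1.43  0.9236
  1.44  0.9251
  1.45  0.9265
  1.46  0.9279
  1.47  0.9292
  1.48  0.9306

σ√T = 0.13 × 1.2247 = 0.1592
d₁ = [ln(250/350) + (0.078 + 0.13²/2)·1.5] / 0.1592 = [-0.3365 + 0.1297] / 0.1592 = -1.2988 → -1.30
d₂ = d₁ − σ√T = -1.2988 − 0.1592 = -1.4581 → -1.46
e^(−rT) = e^(−0.078·1.5) = 0.8896
N(−d₂) = N(1.46) = 0.9279;  N(−d₁) = N(1.30) = 0.9032
P = 350·0.8896·0.9279 − 250·0.9032 = 288.9109 − 225.8000 = 63.1109

$63.11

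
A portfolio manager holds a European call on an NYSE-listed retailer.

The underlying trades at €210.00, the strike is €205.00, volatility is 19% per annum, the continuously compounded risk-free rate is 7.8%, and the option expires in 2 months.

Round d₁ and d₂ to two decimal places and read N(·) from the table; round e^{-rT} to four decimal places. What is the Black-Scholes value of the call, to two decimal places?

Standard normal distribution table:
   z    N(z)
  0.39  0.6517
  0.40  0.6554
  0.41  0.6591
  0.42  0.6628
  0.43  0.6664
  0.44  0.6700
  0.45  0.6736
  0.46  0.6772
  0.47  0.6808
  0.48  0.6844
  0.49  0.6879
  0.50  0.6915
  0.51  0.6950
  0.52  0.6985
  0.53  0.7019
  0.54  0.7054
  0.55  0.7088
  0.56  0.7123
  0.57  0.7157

σ√T = 0.19·√0.1667 = 0.0776
ln(S/K) + (r + σ²/2)T = ln(210/205) + (0.078 + 0.19²/2)·0.1667 = 0.0241 + 0.0160 = 0.0401
d₁ = 0.0401 / 0.0776 = 0.5170 ⇒ 0.52
d₂ = d₁ − σ√T = 0.5170 − 0.0776 = 0.4395 ⇒ 0.44
exp(−rT) = exp(−0.078·0.1667) = 0.9871
N(d₁) = N(0.52) = 0.6985;  N(d₂) = N(0.44) = 0.6700
C = 210·0.6985 − 205·0.9871·0.6700 = 146.6850 − 135.5782 = 11.1068

€11.11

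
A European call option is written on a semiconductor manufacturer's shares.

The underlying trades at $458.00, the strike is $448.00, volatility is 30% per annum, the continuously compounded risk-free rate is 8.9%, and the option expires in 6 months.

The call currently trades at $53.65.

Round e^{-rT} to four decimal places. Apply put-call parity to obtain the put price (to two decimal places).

exp(−rT) = exp(−0.089·0.5) = 0.9565
Put-call parity: C − P = S − K·e^(−rT) = 458 − 448·0.9565 = 458 − 428.5120 = 29.4880
P = C − (C − P) = 53.65 − (29.4880) = 24.1620

$24.16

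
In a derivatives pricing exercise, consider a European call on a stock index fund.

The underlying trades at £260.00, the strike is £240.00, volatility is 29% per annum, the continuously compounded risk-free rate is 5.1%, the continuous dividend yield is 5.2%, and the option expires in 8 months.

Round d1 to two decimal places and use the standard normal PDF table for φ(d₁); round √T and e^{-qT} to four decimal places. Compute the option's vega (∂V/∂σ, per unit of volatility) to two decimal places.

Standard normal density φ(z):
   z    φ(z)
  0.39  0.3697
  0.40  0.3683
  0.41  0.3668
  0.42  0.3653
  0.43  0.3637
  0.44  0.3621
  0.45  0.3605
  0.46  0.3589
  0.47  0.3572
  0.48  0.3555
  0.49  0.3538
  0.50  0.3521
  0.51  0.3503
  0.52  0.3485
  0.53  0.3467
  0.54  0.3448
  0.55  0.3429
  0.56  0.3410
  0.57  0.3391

σ√T = 0.29 × 0.8165 = 0.2368
d₁ = [ln(260/240) + (0.051 − 0.052 + 0.29²/2)·0.6667] / 0.2368 = [0.0800 + 0.0274] / 0.2368 = 0.4536 which rounds to 0.45
√T = √0.6667 = 0.8165
φ(d₁) = φ(0.45) = 0.3605
e^(−qT) = e^(−0.052·0.6667) = 0.9659
vega = S·e^(−qT)·φ(d₁)·√T = 260·0.9659·0.3605·0.8165 = 73.9209

73.92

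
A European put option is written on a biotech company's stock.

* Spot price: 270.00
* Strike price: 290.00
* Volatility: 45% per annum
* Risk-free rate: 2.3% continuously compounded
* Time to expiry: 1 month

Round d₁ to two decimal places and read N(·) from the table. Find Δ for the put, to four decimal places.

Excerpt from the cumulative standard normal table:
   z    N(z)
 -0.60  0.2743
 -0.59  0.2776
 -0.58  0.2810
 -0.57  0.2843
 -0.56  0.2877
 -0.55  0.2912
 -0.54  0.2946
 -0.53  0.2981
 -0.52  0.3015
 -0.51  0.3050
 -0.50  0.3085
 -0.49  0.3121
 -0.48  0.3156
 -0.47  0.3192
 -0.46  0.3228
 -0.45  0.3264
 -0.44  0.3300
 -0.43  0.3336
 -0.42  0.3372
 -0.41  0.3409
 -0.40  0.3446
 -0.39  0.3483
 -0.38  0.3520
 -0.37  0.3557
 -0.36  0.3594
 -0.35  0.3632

-0.6808

σ√T = 0.45 × 0.2887 = 0.1299
d₁ = [ln(270/290) + (0.023 + 0.45²/2)·0.08333] / 0.1299 = [-0.0715 + 0.0104] / 0.1299 = -0.4704 which rounds to -0.47
N(d₁) = N(-0.47) = 0.3192
Δ_put = N(d₁) − 1 = 0.3192 − 1 = -0.6808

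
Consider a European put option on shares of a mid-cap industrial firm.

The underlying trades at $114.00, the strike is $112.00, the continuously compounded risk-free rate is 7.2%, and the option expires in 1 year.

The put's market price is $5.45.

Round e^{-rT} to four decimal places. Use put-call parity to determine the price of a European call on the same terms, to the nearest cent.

e^(−rT) = e^(−0.072·1) = 0.9305
Put-call parity: C − P = S − K·e^(−rT) = 114 − 112·0.9305 = 114 − 104.2160 = 9.7840
C = P + (C − P) = 5.45 + (9.7840) = 15.2340

$15.23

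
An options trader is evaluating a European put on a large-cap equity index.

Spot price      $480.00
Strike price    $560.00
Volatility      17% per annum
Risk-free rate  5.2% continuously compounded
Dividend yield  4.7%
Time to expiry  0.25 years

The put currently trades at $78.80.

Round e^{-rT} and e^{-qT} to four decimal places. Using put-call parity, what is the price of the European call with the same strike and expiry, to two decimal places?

$0.41

e^(−qT) = e^(−0.047·0.25) = 0.9883;  e^(−rT) = e^(−0.052·0.25) = 0.9871
Put-call parity: C − P = S·e^(−qT) − K·e^(−rT) = 480·0.9883 − 560·0.9871 = 474.3840 − 552.7760 = -78.3920
C = P + (C − P) = 78.80 + (-78.3920) = 0.4080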